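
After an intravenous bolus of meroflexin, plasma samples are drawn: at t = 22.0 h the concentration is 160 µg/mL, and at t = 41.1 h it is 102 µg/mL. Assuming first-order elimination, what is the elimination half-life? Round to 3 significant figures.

29.4 hours

k = ln(C₁/C₂) / (t₂ − t₁) = ln(160/102) / (41.1 − 22.0)
  = 0.4502 / 19.10 = 0.02357 h⁻¹
t½ = ln 2 / k = ln 2 / 0.02357 ≈ 29.4 hours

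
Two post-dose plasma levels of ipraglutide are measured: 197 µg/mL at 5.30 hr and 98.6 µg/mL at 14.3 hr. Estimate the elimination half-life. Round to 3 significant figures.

k = ln(C₁/C₂) / (t₂ − t₁) = ln(197/98.6) / (14.3 − 5.30)
  = 0.6921 / 9.000 = 0.07690 hr⁻¹
t½ = ln 2 / k = ln 2 / 0.07690 ≈ 9.01 hours

9.01 hours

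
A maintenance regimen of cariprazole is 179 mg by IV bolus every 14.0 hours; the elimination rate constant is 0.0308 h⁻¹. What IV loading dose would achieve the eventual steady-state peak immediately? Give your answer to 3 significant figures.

511 mg

Accumulation ratio R = 1 / (1 − e^(−kτ)) = 1 / (1 − e^(−0.03080×14.0)) = 1 / (1 − 0.6497) = 2.855
Loading dose = maintenance dose × R = 179 × 2.855 ≈ 511 mg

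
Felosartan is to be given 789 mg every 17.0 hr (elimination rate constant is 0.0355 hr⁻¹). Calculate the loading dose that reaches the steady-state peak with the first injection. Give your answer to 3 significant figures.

Accumulation ratio R = 1 / (1 − e^(−kτ)) = 1 / (1 − e^(−0.03550×17.0)) = 1 / (1 − 0.5469) = 2.207
Loading dose = maintenance dose × R = 789 × 2.207 ≈ 1740 mg

1740 mg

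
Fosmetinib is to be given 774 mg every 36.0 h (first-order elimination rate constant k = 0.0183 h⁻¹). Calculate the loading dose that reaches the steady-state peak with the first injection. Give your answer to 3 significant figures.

1600 mg

Accumulation ratio R = 1 / (1 − e^(−kτ)) = 1 / (1 − e^(−0.01830×36.0)) = 1 / (1 − 0.5175) = 2.072
Loading dose = maintenance dose × R = 774 × 2.072 ≈ 1600 mg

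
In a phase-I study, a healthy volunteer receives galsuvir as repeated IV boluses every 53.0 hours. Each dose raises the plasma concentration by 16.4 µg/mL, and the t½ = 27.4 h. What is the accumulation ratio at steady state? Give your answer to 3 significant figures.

k = ln 2 / 27.4 = 0.02530 h⁻¹
Fraction remaining after one interval: e^(−kτ) = e^(−0.02530 × 53.0) = 0.2616
R = 1 / (1 − 0.2616) = 1 / 0.7384 ≈ 1.35

1.35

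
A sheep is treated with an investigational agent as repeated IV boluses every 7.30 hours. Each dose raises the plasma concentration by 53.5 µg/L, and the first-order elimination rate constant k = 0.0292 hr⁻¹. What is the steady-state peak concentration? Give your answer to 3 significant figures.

279 µg/L

Fraction remaining after one interval: e^(−kτ) = e^(−0.02920 × 7.30) = 0.8080
R = 1 / (1 − 0.8080) = 5.209
Css,max = 53.5 × 5.209 ≈ 279 µg/L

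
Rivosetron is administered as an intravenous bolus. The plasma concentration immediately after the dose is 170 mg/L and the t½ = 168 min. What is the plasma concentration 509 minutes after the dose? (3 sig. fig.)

20.8 mg/L

k = ln 2 / 168 = 0.004126 min⁻¹
C(t) = C₀ e^(−kt) = 170 × e^(−0.004126 × 509) = 170 × e^(−2.100) = 170 × 0.1224 ≈ 20.8 mg/L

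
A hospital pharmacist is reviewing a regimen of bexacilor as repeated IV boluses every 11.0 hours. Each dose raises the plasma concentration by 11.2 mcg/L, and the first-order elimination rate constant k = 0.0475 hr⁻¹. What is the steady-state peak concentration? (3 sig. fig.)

27.5 mcg/L

Fraction remaining after one interval: e^(−kτ) = e^(−0.04750 × 11.0) = 0.5930
R = 1 / (1 − 0.5930) = 2.457
Css,max = 11.2 × 2.457 ≈ 27.5 mcg/L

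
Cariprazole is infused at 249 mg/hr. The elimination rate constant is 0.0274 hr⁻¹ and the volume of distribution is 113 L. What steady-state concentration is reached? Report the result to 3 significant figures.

CL = k · V = 0.0274 × 113 = 3.096 L/hr
Css = rate / CL = 249 / 3.096 ≈ 80.4 µg/mL

80.4 µg/mL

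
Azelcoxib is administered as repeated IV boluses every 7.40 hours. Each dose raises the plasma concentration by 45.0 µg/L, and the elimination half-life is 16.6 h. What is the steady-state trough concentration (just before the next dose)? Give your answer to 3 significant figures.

124 µg/L

k = ln 2 / 16.6 = 0.04176 h⁻¹
Fraction remaining after one interval: e^(−kτ) = e^(−0.04176 × 7.40) = 0.7342
R = 1 / (1 − 0.7342) = 3.762
Css,max = 45.0 × 3.762 = 169.3 µg/L
Css,min = Css,max × e^(−kτ) = 169.3 × 0.7342 ≈ 124 µg/L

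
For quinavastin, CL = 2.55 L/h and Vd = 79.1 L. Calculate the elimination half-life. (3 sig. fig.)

21.5 hours

k = CL / V = 2.55 / 79.1 = 0.03224 h⁻¹
t½ = ln 2 / k = ln 2 / 0.03224 ≈ 21.5 hours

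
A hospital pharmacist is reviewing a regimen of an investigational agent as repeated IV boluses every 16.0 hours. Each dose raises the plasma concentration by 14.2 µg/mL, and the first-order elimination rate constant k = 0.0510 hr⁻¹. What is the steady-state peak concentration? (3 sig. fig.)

25.5 µg/mL

Fraction remaining after one interval: e^(−kτ) = e^(−0.05100 × 16.0) = 0.4422
R = 1 / (1 − 0.4422) = 1.793
Css,max = 14.2 × 1.793 ≈ 25.5 µg/mL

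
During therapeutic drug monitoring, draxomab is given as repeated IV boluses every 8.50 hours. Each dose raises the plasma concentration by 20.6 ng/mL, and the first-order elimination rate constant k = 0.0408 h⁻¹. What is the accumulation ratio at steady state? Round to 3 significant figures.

Fraction remaining after one interval: e^(−kτ) = e^(−0.04080 × 8.50) = 0.7069
R = 1 / (1 − 0.7069) = 1 / 0.2931 ≈ 3.41

3.41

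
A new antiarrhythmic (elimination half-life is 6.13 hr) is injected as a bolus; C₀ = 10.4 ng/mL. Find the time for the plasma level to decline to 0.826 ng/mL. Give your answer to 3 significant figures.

k = ln 2 / 6.13 = 0.1131 hr⁻¹
C(t) = C₀ e^(−kt)  ⇒  t = ln(C₀/C) / k
t = ln(10.4/0.826) / 0.1131 = 2.533 / 0.1131 ≈ 22.4 hours

22.4 hours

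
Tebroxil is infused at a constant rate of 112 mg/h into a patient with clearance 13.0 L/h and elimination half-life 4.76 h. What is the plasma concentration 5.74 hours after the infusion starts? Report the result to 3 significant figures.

4.88 µg/mL

Css = rate / CL = 112 / 13.0 = 8.615 µg/mL
k = ln 2 / 4.76 = 0.1456 h⁻¹
C(t) = Css (1 − e^(−kt)) = 8.615 × (1 − e^(−0.8359)) = 8.615 × 0.5665 ≈ 4.88 µg/mL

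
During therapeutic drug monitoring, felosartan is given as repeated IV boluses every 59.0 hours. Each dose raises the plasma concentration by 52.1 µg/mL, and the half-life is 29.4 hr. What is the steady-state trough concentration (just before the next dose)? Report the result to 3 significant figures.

k = ln 2 / 29.4 = 0.02358 hr⁻¹
Fraction remaining after one interval: e^(−kτ) = e^(−0.02358 × 59.0) = 0.2488
R = 1 / (1 − 0.2488) = 1.331
Css,max = 52.1 × 1.331 = 69.36 µg/mL
Css,min = Css,max × e^(−kτ) = 69.36 × 0.2488 ≈ 17.3 µg/mL

17.3 µg/mL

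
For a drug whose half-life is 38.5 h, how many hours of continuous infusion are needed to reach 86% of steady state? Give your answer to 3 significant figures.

109 hours

k = ln 2 / 38.5 = 0.01800 h⁻¹
f = 1 − e^(−kt)  ⇒  t = −ln(1 − f) / k
t = −ln(1 − 0.86) / 0.01800 = 1.966 / 0.01800 ≈ 109 hours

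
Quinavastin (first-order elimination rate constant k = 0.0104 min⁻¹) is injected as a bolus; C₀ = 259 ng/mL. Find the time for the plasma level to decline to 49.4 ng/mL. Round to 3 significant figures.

159 minutes

C(t) = C₀ e^(−kt)  ⇒  t = ln(C₀/C) / k
t = ln(259/49.4) / 0.01040 = 1.657 / 0.01040 ≈ 159 minutes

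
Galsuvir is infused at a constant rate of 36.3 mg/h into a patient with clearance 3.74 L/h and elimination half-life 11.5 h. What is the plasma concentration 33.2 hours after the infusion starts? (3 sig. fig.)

8.39 µg/mL

Css = rate / CL = 36.3 / 3.74 = 9.706 µg/mL
k = ln 2 / 11.5 = 0.06027 h⁻¹
C(t) = Css (1 − e^(−kt)) = 9.706 × (1 − e^(−2.001)) = 9.706 × 0.8648 ≈ 8.39 µg/mL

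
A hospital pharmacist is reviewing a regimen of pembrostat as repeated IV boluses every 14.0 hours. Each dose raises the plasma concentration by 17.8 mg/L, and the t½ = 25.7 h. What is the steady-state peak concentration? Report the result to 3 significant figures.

k = ln 2 / 25.7 = 0.02697 h⁻¹
Fraction remaining after one interval: e^(−kτ) = e^(−0.02697 × 14.0) = 0.6855
R = 1 / (1 − 0.6855) = 3.180
Css,max = 17.8 × 3.180 ≈ 56.6 mg/L

56.6 mg/L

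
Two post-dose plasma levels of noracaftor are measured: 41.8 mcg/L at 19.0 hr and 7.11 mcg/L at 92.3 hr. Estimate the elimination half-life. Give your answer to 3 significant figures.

k = ln(C₁/C₂) / (t₂ − t₁) = ln(41.8/7.11) / (92.3 − 19.0)
  = 1.771 / 73.30 = 0.02417 hr⁻¹
t½ = ln 2 / k = ln 2 / 0.02417 ≈ 28.7 hours

28.7 hours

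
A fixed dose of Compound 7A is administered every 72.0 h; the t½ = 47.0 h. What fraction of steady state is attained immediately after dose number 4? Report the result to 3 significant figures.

0.986

k = ln 2 / 47.0 = 0.01475 h⁻¹
f_n = 1 − e^(−nkτ) = 1 − e^(−4 × 0.01475 × 72.0) = 1 − e^(−4.247) = 1 − 0.01430 ≈ 0.986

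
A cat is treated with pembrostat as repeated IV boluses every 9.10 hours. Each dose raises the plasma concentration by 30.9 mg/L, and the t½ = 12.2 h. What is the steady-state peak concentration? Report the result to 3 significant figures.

76.5 mg/L

k = ln 2 / 12.2 = 0.05682 h⁻¹
Fraction remaining after one interval: e^(−kτ) = e^(−0.05682 × 9.10) = 0.5963
R = 1 / (1 − 0.5963) = 2.477
Css,max = 30.9 × 2.477 ≈ 76.5 mg/L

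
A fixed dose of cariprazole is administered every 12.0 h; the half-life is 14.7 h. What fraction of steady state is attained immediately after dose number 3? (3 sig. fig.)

k = ln 2 / 14.7 = 0.04715 h⁻¹
f_n = 1 − e^(−nkτ) = 1 − e^(−3 × 0.04715 × 12.0) = 1 − e^(−1.698) = 1 − 0.1831 ≈ 0.817

0.817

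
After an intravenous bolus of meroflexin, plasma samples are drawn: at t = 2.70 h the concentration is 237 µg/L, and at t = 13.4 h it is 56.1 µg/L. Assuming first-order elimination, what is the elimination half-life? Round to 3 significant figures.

5.15 hours

k = ln(C₁/C₂) / (t₂ − t₁) = ln(237/56.1) / (13.4 − 2.70)
  = 1.441 / 10.70 = 0.1347 h⁻¹
t½ = ln 2 / k = ln 2 / 0.1347 ≈ 5.15 hours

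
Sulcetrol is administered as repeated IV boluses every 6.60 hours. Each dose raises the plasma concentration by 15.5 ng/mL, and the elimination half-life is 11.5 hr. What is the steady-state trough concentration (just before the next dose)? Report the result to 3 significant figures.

31.7 ng/mL

k = ln 2 / 11.5 = 0.06027 hr⁻¹
Fraction remaining after one interval: e^(−kτ) = e^(−0.06027 × 6.60) = 0.6718
R = 1 / (1 − 0.6718) = 3.047
Css,max = 15.5 × 3.047 = 47.23 ng/mL
Css,min = Css,max × e^(−kτ) = 47.23 × 0.6718 ≈ 31.7 ng/mL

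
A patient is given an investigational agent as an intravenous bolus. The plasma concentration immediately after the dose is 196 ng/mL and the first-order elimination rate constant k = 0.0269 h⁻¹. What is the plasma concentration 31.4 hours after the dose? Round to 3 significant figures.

84.2 ng/mL

C(t) = C₀ e^(−kt) = 196 × e^(−0.02690 × 31.4) = 196 × e^(−0.8447) = 196 × 0.4297 ≈ 84.2 ng/mL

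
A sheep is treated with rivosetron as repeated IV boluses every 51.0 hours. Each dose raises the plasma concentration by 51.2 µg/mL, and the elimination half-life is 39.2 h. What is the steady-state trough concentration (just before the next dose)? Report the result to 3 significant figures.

k = ln 2 / 39.2 = 0.01768 h⁻¹
Fraction remaining after one interval: e^(−kτ) = e^(−0.01768 × 51.0) = 0.4058
R = 1 / (1 − 0.4058) = 1.683
Css,max = 51.2 × 1.683 = 86.17 µg/mL
Css,min = Css,max × e^(−kτ) = 86.17 × 0.4058 ≈ 35.0 µg/mL

35.0 µg/mL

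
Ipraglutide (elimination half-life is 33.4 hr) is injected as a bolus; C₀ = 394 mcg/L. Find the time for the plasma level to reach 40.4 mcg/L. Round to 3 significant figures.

k = ln 2 / 33.4 = 0.02075 hr⁻¹
C(t) = C₀ e^(−kt)  ⇒  t = ln(C₀/C) / k
t = ln(394/40.4) / 0.02075 = 2.278 / 0.02075 ≈ 110 hours

110 hours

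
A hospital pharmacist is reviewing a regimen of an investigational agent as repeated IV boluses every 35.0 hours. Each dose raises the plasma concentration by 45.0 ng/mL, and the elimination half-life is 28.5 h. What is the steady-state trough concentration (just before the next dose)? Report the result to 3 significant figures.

33.5 ng/mL

k = ln 2 / 28.5 = 0.02432 h⁻¹
Fraction remaining after one interval: e^(−kτ) = e^(−0.02432 × 35.0) = 0.4269
R = 1 / (1 − 0.4269) = 1.745
Css,max = 45.0 × 1.745 = 78.52 ng/mL
Css,min = Css,max × e^(−kτ) = 78.52 × 0.4269 ≈ 33.5 ng/mL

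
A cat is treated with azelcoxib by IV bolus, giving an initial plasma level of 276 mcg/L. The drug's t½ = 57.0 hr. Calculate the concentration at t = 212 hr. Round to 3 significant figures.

21.0 mcg/L

k = ln 2 / 57.0 = 0.01216 hr⁻¹
212 hr is 3.719 half-lives, so C = 276 × (1/2)^3.719 = 276 × 0.07592 ≈ 21.0 mcg/L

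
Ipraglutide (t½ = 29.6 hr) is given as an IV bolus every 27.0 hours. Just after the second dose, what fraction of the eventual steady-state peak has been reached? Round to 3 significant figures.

0.718

k = ln 2 / 29.6 = 0.02342 hr⁻¹
f_n = 1 − e^(−nkτ) = 1 − e^(−2 × 0.02342 × 27.0) = 1 − e^(−1.265) = 1 − 0.2824 ≈ 0.718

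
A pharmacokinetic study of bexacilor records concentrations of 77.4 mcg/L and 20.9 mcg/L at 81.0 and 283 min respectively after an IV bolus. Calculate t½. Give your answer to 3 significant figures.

107 minutes

k = ln(C₁/C₂) / (t₂ − t₁) = ln(77.4/20.9) / (283 − 81.0)
  = 1.309 / 202.0 = 0.006481 min⁻¹
t½ = ln 2 / k = ln 2 / 0.006481 ≈ 107 minutes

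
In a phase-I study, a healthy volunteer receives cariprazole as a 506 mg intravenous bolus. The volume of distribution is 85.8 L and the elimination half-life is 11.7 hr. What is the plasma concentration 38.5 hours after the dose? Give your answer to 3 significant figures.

0.603 mg/L

C₀ = dose / V = 506 / 85.8 = 5.897 mg/L
k = ln 2 / 11.7 = 0.05924 hr⁻¹
C(t) = C₀ e^(−kt) = 5.897 × e^(−0.05924 × 38.5) = 5.897 × e^(−2.281) = 5.897 × 0.1022 ≈ 0.603 mg/L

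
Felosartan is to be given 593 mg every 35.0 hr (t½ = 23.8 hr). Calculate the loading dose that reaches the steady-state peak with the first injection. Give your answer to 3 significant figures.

k = ln 2 / 23.8 = 0.02912 hr⁻¹
Accumulation ratio R = 1 / (1 − e^(−kτ)) = 1 / (1 − e^(−0.02912×35.0)) = 1 / (1 − 0.3608) = 1.565
Loading dose = maintenance dose × R = 593 × 1.565 ≈ 928 mg

928 mg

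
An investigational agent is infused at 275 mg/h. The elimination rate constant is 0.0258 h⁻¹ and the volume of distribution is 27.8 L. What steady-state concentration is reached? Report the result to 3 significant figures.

CL = k · V = 0.0258 × 27.8 = 0.7172 L/h
Css = rate / CL = 275 / 0.7172 ≈ 383 mg/L

383 mg/L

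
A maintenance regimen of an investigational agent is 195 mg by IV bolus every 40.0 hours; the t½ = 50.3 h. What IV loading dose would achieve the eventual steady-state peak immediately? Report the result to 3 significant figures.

460 mg

k = ln 2 / 50.3 = 0.01378 h⁻¹
Accumulation ratio R = 1 / (1 − e^(−kτ)) = 1 / (1 − e^(−0.01378×40.0)) = 1 / (1 − 0.5763) = 2.360
Loading dose = maintenance dose × R = 195 × 2.360 ≈ 460 mg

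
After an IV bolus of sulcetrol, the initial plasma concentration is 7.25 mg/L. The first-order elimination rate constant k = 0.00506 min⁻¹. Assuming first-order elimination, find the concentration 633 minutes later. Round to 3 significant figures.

C(t) = C₀ e^(−kt) = 7.25 × e^(−0.005060 × 633) = 7.25 × e^(−3.203) = 7.25 × 0.04064 ≈ 0.295 mg/L

0.295 mg/L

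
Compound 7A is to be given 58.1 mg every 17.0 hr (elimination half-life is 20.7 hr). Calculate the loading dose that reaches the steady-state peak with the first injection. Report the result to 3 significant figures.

k = ln 2 / 20.7 = 0.03349 hr⁻¹
Accumulation ratio R = 1 / (1 − e^(−kτ)) = 1 / (1 − e^(−0.03349×17.0)) = 1 / (1 − 0.5659) = 2.304
Loading dose = maintenance dose × R = 58.1 × 2.304 ≈ 134 mg

134 mg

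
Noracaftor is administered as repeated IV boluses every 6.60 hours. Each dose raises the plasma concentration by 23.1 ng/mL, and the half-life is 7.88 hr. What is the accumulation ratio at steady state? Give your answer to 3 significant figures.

2.27

k = ln 2 / 7.88 = 0.08796 hr⁻¹
Fraction remaining after one interval: e^(−kτ) = e^(−0.08796 × 6.60) = 0.5596
R = 1 / (1 − 0.5596) = 1 / 0.4404 ≈ 2.27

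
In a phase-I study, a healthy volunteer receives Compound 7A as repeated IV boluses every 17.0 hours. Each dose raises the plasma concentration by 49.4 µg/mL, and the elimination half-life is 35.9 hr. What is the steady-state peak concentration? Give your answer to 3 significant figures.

177 µg/mL

k = ln 2 / 35.9 = 0.01931 hr⁻¹
Fraction remaining after one interval: e^(−kτ) = e^(−0.01931 × 17.0) = 0.7202
R = 1 / (1 − 0.7202) = 3.574
Css,max = 49.4 × 3.574 ≈ 177 µg/mL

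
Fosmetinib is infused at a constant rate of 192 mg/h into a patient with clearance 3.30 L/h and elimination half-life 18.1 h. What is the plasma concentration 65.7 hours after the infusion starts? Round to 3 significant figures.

Css = rate / CL = 192 / 3.30 = 58.18 µg/mL
k = ln 2 / 18.1 = 0.03830 h⁻¹
C(t) = Css (1 − e^(−kt)) = 58.18 × (1 − e^(−2.516)) = 58.18 × 0.9192 ≈ 53.5 µg/mL

53.5 µg/mL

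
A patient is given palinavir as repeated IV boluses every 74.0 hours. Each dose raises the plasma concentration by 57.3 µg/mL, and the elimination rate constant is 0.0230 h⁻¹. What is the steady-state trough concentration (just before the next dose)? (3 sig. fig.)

Fraction remaining after one interval: e^(−kτ) = e^(−0.02300 × 74.0) = 0.1823
R = 1 / (1 − 0.1823) = 1.223
Css,max = 57.3 × 1.223 = 70.08 µg/mL
Css,min = Css,max × e^(−kτ) = 70.08 × 0.1823 ≈ 12.8 µg/mL

12.8 µg/mL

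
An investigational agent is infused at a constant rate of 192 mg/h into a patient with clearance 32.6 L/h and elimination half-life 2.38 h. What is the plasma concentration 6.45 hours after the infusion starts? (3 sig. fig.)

Css = rate / CL = 192 / 32.6 = 5.890 µg/mL
k = ln 2 / 2.38 = 0.2912 h⁻¹
C(t) = Css (1 − e^(−kt)) = 5.890 × (1 − e^(−1.878)) = 5.890 × 0.8472 ≈ 4.99 µg/mL

4.99 µg/mL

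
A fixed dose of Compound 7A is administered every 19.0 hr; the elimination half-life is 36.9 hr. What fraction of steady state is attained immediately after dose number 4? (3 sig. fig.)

k = ln 2 / 36.9 = 0.01878 hr⁻¹
f_n = 1 − e^(−nkτ) = 1 − e^(−4 × 0.01878 × 19.0) = 1 − e^(−1.428) = 1 − 0.2399 ≈ 0.760

0.760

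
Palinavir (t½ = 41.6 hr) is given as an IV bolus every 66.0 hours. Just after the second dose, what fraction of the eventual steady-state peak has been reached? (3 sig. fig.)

k = ln 2 / 41.6 = 0.01666 hr⁻¹
f_n = 1 − e^(−nkτ) = 1 − e^(−2 × 0.01666 × 66.0) = 1 − e^(−2.199) = 1 − 0.1109 ≈ 0.889

0.889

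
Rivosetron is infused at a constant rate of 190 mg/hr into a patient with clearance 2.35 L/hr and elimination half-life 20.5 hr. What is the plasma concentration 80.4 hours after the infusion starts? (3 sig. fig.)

Css = rate / CL = 190 / 2.35 = 80.85 mg/L
k = ln 2 / 20.5 = 0.03381 hr⁻¹
C(t) = Css (1 − e^(−kt)) = 80.85 × (1 − e^(−2.718)) = 80.85 × 0.9340 ≈ 75.5 mg/L

75.5 mg/L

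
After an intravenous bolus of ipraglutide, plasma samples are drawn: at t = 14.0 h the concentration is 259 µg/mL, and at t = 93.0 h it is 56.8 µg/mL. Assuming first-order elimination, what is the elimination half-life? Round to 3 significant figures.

k = ln(C₁/C₂) / (t₂ − t₁) = ln(259/56.8) / (93.0 − 14.0)
  = 1.517 / 79.00 = 0.01921 h⁻¹
t½ = ln 2 / k = ln 2 / 0.01921 ≈ 36.1 hours

36.1 hours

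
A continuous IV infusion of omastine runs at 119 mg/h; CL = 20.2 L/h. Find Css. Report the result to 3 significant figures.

Css = infusion rate / CL = 119 / 20.2 ≈ 5.89 µg/mL

5.89 µg/mL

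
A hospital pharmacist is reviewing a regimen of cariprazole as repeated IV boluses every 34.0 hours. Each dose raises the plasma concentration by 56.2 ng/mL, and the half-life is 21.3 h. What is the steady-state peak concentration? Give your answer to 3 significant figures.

84.0 ng/mL

k = ln 2 / 21.3 = 0.03254 h⁻¹
Fraction remaining after one interval: e^(−kτ) = e^(−0.03254 × 34.0) = 0.3307
R = 1 / (1 − 0.3307) = 1.494
Css,max = 56.2 × 1.494 ≈ 84.0 ng/mL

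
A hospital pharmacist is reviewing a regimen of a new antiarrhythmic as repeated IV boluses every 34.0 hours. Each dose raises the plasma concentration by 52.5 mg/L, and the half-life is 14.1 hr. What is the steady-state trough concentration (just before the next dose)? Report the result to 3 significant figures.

k = ln 2 / 14.1 = 0.04916 hr⁻¹
Fraction remaining after one interval: e^(−kτ) = e^(−0.04916 × 34.0) = 0.1880
R = 1 / (1 − 0.1880) = 1.231
Css,max = 52.5 × 1.231 = 64.65 mg/L
Css,min = Css,max × e^(−kτ) = 64.65 × 0.1880 ≈ 12.2 mg/L

12.2 mg/L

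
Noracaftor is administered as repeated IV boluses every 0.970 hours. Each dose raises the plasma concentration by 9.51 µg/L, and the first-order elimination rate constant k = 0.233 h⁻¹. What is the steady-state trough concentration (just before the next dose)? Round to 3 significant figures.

37.5 µg/L

Fraction remaining after one interval: e^(−kτ) = e^(−0.2330 × 0.970) = 0.7977
R = 1 / (1 − 0.7977) = 4.943
Css,max = 9.51 × 4.943 = 47.01 µg/L
Css,min = Css,max × e^(−kτ) = 47.01 × 0.7977 ≈ 37.5 µg/L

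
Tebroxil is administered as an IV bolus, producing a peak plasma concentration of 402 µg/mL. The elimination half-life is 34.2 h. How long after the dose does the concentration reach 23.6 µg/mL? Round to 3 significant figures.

140 hours

k = ln 2 / 34.2 = 0.02027 h⁻¹
C(t) = C₀ e^(−kt)  ⇒  t = ln(C₀/C) / k
t = ln(402/23.6) / 0.02027 = 2.835 / 0.02027 ≈ 140 hours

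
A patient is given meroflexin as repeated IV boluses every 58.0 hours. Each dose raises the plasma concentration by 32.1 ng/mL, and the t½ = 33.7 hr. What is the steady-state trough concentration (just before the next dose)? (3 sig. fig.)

k = ln 2 / 33.7 = 0.02057 hr⁻¹
Fraction remaining after one interval: e^(−kτ) = e^(−0.02057 × 58.0) = 0.3033
R = 1 / (1 − 0.3033) = 1.435
Css,max = 32.1 × 1.435 = 46.08 ng/mL
Css,min = Css,max × e^(−kτ) = 46.08 × 0.3033 ≈ 14.0 ng/mL

14.0 ng/mL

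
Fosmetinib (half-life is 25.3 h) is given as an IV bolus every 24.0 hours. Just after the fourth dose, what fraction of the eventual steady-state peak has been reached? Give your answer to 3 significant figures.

0.928

k = ln 2 / 25.3 = 0.02740 h⁻¹
f_n = 1 − e^(−nkτ) = 1 − e^(−4 × 0.02740 × 24.0) = 1 − e^(−2.630) = 1 − 0.07207 ≈ 0.928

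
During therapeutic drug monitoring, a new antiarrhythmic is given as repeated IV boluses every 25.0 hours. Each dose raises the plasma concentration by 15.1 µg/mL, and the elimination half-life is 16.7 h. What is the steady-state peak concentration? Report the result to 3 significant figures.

23.4 µg/mL

k = ln 2 / 16.7 = 0.04151 h⁻¹
Fraction remaining after one interval: e^(−kτ) = e^(−0.04151 × 25.0) = 0.3543
R = 1 / (1 − 0.3543) = 1.549
Css,max = 15.1 × 1.549 ≈ 23.4 µg/mL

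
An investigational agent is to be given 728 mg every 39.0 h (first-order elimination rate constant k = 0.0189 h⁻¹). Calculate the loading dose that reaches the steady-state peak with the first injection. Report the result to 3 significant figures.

Accumulation ratio R = 1 / (1 − e^(−kτ)) = 1 / (1 − e^(−0.01890×39.0)) = 1 / (1 − 0.4785) = 1.918
Loading dose = maintenance dose × R = 728 × 1.918 ≈ 1400 mg

1400 mg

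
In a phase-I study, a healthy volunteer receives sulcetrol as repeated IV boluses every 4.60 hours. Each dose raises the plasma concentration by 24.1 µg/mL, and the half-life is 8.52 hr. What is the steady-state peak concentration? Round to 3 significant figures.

k = ln 2 / 8.52 = 0.08136 hr⁻¹
Fraction remaining after one interval: e^(−kτ) = e^(−0.08136 × 4.60) = 0.6878
R = 1 / (1 − 0.6878) = 3.203
Css,max = 24.1 × 3.203 ≈ 77.2 µg/mL

77.2 µg/mL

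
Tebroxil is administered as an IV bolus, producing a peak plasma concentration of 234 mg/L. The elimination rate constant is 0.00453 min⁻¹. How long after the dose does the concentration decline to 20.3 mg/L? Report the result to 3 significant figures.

C(t) = C₀ e^(−kt)  ⇒  t = ln(C₀/C) / k
t = ln(234/20.3) / 0.004530 = 2.445 / 0.004530 ≈ 540 minutes

540 minutes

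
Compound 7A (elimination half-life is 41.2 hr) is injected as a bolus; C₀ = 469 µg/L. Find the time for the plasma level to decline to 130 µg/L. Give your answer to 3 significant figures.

76.3 hours

k = ln 2 / 41.2 = 0.01682 hr⁻¹
C(t) = C₀ e^(−kt)  ⇒  t = ln(C₀/C) / k
t = ln(469/130) / 0.01682 = 1.283 / 0.01682 ≈ 76.3 hours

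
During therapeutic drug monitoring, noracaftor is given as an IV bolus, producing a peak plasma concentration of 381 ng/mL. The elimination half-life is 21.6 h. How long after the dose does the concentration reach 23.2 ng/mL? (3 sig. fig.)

87.2 hours

k = ln 2 / 21.6 = 0.03209 h⁻¹
C(t) = C₀ e^(−kt)  ⇒  t = ln(C₀/C) / k
t = ln(381/23.2) / 0.03209 = 2.799 / 0.03209 ≈ 87.2 hours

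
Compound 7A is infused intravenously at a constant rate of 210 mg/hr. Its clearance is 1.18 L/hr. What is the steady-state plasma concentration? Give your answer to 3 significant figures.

Css = infusion rate / CL = 210 / 1.18 ≈ 178 mg/L

178 mg/L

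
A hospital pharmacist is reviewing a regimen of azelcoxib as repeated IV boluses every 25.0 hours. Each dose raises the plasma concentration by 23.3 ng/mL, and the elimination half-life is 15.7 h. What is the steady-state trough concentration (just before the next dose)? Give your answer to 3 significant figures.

k = ln 2 / 15.7 = 0.04415 h⁻¹
Fraction remaining after one interval: e^(−kτ) = e^(−0.04415 × 25.0) = 0.3316
R = 1 / (1 − 0.3316) = 1.496
Css,max = 23.3 × 1.496 = 34.86 ng/mL
Css,min = Css,max × e^(−kτ) = 34.86 × 0.3316 ≈ 11.6 ng/mL

11.6 ng/mL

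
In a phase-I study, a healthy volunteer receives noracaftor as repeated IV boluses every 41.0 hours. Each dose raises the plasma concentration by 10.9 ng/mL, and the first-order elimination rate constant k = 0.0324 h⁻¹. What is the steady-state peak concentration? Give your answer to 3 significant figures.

Fraction remaining after one interval: e^(−kτ) = e^(−0.03240 × 41.0) = 0.2649
R = 1 / (1 − 0.2649) = 1.360
Css,max = 10.9 × 1.360 ≈ 14.8 ng/mL

14.8 ng/mL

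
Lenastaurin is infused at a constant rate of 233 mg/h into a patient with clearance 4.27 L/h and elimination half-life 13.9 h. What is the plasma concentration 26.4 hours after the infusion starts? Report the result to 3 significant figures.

39.9 mg/L

Css = rate / CL = 233 / 4.27 = 54.57 mg/L
k = ln 2 / 13.9 = 0.04987 h⁻¹
C(t) = Css (1 − e^(−kt)) = 54.57 × (1 − e^(−1.316)) = 54.57 × 0.7319 ≈ 39.9 mg/L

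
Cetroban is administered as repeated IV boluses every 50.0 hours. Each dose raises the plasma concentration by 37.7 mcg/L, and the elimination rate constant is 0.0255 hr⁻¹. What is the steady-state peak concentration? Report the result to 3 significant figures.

52.3 mcg/L

Fraction remaining after one interval: e^(−kτ) = e^(−0.02550 × 50.0) = 0.2794
R = 1 / (1 − 0.2794) = 1.388
Css,max = 37.7 × 1.388 ≈ 52.3 mcg/L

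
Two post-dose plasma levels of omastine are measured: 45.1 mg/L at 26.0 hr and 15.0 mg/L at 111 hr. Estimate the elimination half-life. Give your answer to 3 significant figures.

k = ln(C₁/C₂) / (t₂ − t₁) = ln(45.1/15.0) / (111 − 26.0)
  = 1.101 / 85.00 = 0.01295 hr⁻¹
t½ = ln 2 / k = ln 2 / 0.01295 ≈ 53.5 hours

53.5 hours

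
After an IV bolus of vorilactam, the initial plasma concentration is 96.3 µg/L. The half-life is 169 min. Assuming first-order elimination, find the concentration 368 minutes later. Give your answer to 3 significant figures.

k = ln 2 / 169 = 0.004101 min⁻¹
C(t) = C₀ e^(−kt) = 96.3 × e^(−0.004101 × 368) = 96.3 × e^(−1.509) = 96.3 × 0.2211 ≈ 21.3 µg/L

21.3 µg/L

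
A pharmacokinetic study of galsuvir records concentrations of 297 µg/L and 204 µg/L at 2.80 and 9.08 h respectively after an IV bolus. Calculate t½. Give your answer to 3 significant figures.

11.6 hours

k = ln(C₁/C₂) / (t₂ − t₁) = ln(297/204) / (9.08 − 2.80)
  = 0.3756 / 6.280 = 0.05981 h⁻¹
t½ = ln 2 / k = ln 2 / 0.05981 ≈ 11.6 hours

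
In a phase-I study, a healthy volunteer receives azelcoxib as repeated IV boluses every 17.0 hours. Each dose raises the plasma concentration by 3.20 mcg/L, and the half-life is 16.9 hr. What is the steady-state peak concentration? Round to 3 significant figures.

6.37 mcg/L

k = ln 2 / 16.9 = 0.04101 hr⁻¹
Fraction remaining after one interval: e^(−kτ) = e^(−0.04101 × 17.0) = 0.4980
R = 1 / (1 − 0.4980) = 1.992
Css,max = 3.20 × 1.992 ≈ 6.37 mcg/L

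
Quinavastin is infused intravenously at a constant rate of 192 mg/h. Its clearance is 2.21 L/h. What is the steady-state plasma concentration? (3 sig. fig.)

Css = infusion rate / CL = 192 / 2.21 ≈ 86.9 mg/L

86.9 mg/L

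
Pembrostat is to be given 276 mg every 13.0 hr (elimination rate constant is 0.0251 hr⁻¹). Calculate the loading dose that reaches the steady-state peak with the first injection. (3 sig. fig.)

Accumulation ratio R = 1 / (1 − e^(−kτ)) = 1 / (1 − e^(−0.02510×13.0)) = 1 / (1 − 0.7216) = 3.592
Loading dose = maintenance dose × R = 276 × 3.592 ≈ 991 mg

991 mg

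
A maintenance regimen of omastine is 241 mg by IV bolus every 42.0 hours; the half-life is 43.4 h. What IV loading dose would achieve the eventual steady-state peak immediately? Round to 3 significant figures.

k = ln 2 / 43.4 = 0.01597 h⁻¹
Accumulation ratio R = 1 / (1 − e^(−kτ)) = 1 / (1 − e^(−0.01597×42.0)) = 1 / (1 − 0.5113) = 2.046
Loading dose = maintenance dose × R = 241 × 2.046 ≈ 493 mg

493 mg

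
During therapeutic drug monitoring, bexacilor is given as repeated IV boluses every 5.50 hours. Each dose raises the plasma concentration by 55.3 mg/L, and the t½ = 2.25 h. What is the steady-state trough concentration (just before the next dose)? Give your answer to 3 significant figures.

12.4 mg/L

k = ln 2 / 2.25 = 0.3081 h⁻¹
Fraction remaining after one interval: e^(−kτ) = e^(−0.3081 × 5.50) = 0.1837
R = 1 / (1 − 0.1837) = 1.225
Css,max = 55.3 × 1.225 = 67.75 mg/L
Css,min = Css,max × e^(−kτ) = 67.75 × 0.1837 ≈ 12.4 mg/L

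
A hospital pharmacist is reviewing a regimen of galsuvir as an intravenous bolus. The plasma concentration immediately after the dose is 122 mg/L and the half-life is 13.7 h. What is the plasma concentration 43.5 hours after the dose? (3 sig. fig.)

k = ln 2 / 13.7 = 0.05059 h⁻¹
C(t) = C₀ e^(−kt) = 122 × e^(−0.05059 × 43.5) = 122 × e^(−2.201) = 122 × 0.1107 ≈ 13.5 mg/L

13.5 mg/L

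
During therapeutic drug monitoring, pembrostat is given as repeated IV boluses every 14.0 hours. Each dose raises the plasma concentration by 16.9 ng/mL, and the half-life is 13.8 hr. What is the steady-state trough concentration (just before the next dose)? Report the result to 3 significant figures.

k = ln 2 / 13.8 = 0.05023 hr⁻¹
Fraction remaining after one interval: e^(−kτ) = e^(−0.05023 × 14.0) = 0.4950
R = 1 / (1 − 0.4950) = 1.980
Css,max = 16.9 × 1.980 = 33.47 ng/mL
Css,min = Css,max × e^(−kτ) = 33.47 × 0.4950 ≈ 16.6 ng/mL

16.6 ng/mL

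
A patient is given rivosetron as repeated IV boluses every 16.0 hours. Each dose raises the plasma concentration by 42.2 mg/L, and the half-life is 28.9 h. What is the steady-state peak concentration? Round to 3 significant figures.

132 mg/L

k = ln 2 / 28.9 = 0.02398 h⁻¹
Fraction remaining after one interval: e^(−kτ) = e^(−0.02398 × 16.0) = 0.6813
R = 1 / (1 − 0.6813) = 3.138
Css,max = 42.2 × 3.138 ≈ 132 mg/L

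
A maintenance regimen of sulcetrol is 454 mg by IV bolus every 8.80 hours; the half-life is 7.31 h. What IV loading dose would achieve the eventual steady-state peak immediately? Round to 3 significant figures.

k = ln 2 / 7.31 = 0.09482 h⁻¹
Accumulation ratio R = 1 / (1 − e^(−kτ)) = 1 / (1 − e^(−0.09482×8.80)) = 1 / (1 − 0.4341) = 1.767
Loading dose = maintenance dose × R = 454 × 1.767 ≈ 802 mg

802 mg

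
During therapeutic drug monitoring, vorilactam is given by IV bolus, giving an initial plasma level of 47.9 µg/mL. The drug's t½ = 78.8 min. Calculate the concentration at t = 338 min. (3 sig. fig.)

k = ln 2 / 78.8 = 0.008796 min⁻¹
C(t) = C₀ e^(−kt) = 47.9 × e^(−0.008796 × 338) = 47.9 × e^(−2.973) = 47.9 × 0.05114 ≈ 2.45 µg/mL

2.45 µg/mL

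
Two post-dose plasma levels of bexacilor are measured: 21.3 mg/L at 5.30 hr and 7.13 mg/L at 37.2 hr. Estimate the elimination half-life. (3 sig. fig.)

k = ln(C₁/C₂) / (t₂ − t₁) = ln(21.3/7.13) / (37.2 − 5.30)
  = 1.094 / 31.90 = 0.03431 hr⁻¹
t½ = ln 2 / k = ln 2 / 0.03431 ≈ 20.2 hours

20.2 hours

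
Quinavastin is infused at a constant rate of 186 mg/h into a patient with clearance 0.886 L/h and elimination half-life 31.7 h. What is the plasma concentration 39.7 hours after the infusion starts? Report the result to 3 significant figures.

122 mg/L

Css = rate / CL = 186 / 0.886 = 209.9 mg/L
k = ln 2 / 31.7 = 0.02187 h⁻¹
C(t) = Css (1 − e^(−kt)) = 209.9 × (1 − e^(−0.8681)) = 209.9 × 0.5802 ≈ 122 mg/L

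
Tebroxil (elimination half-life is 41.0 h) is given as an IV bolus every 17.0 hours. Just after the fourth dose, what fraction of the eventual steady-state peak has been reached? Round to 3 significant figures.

0.683

k = ln 2 / 41.0 = 0.01691 h⁻¹
f_n = 1 − e^(−nkτ) = 1 − e^(−4 × 0.01691 × 17.0) = 1 − e^(−1.150) = 1 − 0.3168 ≈ 0.683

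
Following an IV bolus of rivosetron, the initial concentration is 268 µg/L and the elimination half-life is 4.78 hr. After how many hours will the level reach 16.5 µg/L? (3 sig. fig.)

k = ln 2 / 4.78 = 0.1450 hr⁻¹
C(t) = C₀ e^(−kt)  ⇒  t = ln(C₀/C) / k
t = ln(268/16.5) / 0.1450 = 2.788 / 0.1450 ≈ 19.2 hours

19.2 hours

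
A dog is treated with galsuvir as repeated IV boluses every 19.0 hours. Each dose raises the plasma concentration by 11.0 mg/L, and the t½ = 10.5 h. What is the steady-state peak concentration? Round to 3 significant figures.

k = ln 2 / 10.5 = 0.06601 h⁻¹
Fraction remaining after one interval: e^(−kτ) = e^(−0.06601 × 19.0) = 0.2853
R = 1 / (1 − 0.2853) = 1.399
Css,max = 11.0 × 1.399 ≈ 15.4 mg/L

15.4 mg/L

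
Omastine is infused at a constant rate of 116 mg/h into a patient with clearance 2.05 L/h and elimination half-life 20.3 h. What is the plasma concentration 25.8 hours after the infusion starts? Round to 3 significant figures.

Css = rate / CL = 116 / 2.05 = 56.59 µg/mL
k = ln 2 / 20.3 = 0.03415 h⁻¹
C(t) = Css (1 − e^(−kt)) = 56.59 × (1 − e^(−0.8809)) = 56.59 × 0.5856 ≈ 33.1 µg/mL

33.1 µg/mL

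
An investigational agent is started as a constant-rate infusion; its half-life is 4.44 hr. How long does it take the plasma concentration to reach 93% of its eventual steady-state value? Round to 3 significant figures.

k = ln 2 / 4.44 = 0.1561 hr⁻¹
f = 1 − e^(−kt)  ⇒  t = −ln(1 − f) / k
t = −ln(1 − 0.93) / 0.1561 = 2.659 / 0.1561 ≈ 17.0 hours

17.0 hours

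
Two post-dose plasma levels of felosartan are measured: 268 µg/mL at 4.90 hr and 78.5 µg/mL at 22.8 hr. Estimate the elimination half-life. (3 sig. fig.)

k = ln(C₁/C₂) / (t₂ − t₁) = ln(268/78.5) / (22.8 − 4.90)
  = 1.228 / 17.90 = 0.06860 hr⁻¹
t½ = ln 2 / k = ln 2 / 0.06860 ≈ 10.1 hours

10.1 hours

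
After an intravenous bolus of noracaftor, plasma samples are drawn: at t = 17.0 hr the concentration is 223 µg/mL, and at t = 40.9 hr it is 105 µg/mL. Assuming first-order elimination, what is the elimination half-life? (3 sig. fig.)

22.0 hours

k = ln(C₁/C₂) / (t₂ − t₁) = ln(223/105) / (40.9 − 17.0)
  = 0.7532 / 23.90 = 0.03152 hr⁻¹
t½ = ln 2 / k = ln 2 / 0.03152 ≈ 22.0 hours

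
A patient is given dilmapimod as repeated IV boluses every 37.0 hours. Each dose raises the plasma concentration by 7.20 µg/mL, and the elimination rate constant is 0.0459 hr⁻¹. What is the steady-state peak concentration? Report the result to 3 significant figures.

Fraction remaining after one interval: e^(−kτ) = e^(−0.04590 × 37.0) = 0.1830
R = 1 / (1 − 0.1830) = 1.224
Css,max = 7.20 × 1.224 ≈ 8.81 µg/mL

8.81 µg/mL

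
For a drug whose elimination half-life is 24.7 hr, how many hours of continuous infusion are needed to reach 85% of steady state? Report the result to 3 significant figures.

67.6 hours

k = ln 2 / 24.7 = 0.02806 hr⁻¹
f = 1 − e^(−kt)  ⇒  t = −ln(1 − f) / k
t = −ln(1 − 0.85) / 0.02806 = 1.897 / 0.02806 ≈ 67.6 hours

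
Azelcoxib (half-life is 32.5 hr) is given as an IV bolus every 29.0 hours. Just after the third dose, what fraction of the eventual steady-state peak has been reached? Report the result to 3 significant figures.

0.844

k = ln 2 / 32.5 = 0.02133 hr⁻¹
f_n = 1 − e^(−nkτ) = 1 − e^(−3 × 0.02133 × 29.0) = 1 − e^(−1.856) = 1 − 0.1564 ≈ 0.844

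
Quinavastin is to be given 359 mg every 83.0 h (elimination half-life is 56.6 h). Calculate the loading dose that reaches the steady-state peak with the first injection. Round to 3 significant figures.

563 mg

k = ln 2 / 56.6 = 0.01225 h⁻¹
Accumulation ratio R = 1 / (1 − e^(−kτ)) = 1 / (1 − e^(−0.01225×83.0)) = 1 / (1 − 0.3619) = 1.567
Loading dose = maintenance dose × R = 359 × 1.567 ≈ 563 mg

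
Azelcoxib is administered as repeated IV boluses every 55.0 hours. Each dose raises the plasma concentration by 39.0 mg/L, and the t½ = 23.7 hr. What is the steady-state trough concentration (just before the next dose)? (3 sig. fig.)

k = ln 2 / 23.7 = 0.02925 hr⁻¹
Fraction remaining after one interval: e^(−kτ) = e^(−0.02925 × 55.0) = 0.2002
R = 1 / (1 − 0.2002) = 1.250
Css,max = 39.0 × 1.250 = 48.76 mg/L
Css,min = Css,max × e^(−kτ) = 48.76 × 0.2002 ≈ 9.76 mg/L

9.76 mg/L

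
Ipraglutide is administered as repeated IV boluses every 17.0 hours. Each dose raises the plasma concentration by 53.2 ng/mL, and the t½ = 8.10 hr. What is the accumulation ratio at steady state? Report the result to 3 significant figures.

1.30

k = ln 2 / 8.10 = 0.08557 hr⁻¹
Fraction remaining after one interval: e^(−kτ) = e^(−0.08557 × 17.0) = 0.2335
R = 1 / (1 − 0.2335) = 1 / 0.7665 ≈ 1.30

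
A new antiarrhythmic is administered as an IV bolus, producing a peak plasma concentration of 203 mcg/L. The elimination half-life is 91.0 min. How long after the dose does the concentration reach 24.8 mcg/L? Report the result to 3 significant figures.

276 minutes

k = ln 2 / 91.0 = 0.007617 min⁻¹
C(t) = C₀ e^(−kt)  ⇒  t = ln(C₀/C) / k
t = ln(203/24.8) / 0.007617 = 2.102 / 0.007617 ≈ 276 minutes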